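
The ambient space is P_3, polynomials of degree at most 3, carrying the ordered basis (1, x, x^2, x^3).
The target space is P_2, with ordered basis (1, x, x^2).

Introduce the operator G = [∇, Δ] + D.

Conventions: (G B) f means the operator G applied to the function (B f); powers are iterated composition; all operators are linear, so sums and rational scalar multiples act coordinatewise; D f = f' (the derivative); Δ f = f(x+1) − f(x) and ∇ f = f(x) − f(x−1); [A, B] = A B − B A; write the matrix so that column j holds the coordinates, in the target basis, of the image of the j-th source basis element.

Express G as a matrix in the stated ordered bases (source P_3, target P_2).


the matrix is [[0, 1, 0, 0]; [0, 0, 2, 0]; [0, 0, 0, 3]] (rows listed top to bottom)

image of 1: 0
image of x: 1
image of x^2: 2x
image of x^3: 3x^2
each image's coordinates form column j of the matrix


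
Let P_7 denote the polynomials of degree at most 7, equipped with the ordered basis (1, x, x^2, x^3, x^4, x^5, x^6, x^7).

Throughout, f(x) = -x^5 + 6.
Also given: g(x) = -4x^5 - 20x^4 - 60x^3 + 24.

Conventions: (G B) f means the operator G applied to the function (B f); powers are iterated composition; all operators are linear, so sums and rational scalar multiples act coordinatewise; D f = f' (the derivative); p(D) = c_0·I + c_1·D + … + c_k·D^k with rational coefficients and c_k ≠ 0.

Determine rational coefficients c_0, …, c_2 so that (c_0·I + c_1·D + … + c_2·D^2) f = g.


c_0 = 4, c_1 = 4, c_2 = 3

D^0 f = -x^5 + 6
D^1 f = -5x^4
D^2 f = -20x^3
matching coefficients of g against c_0 f + c_1 Df + … from the top degree down determines the c_i
solution: c_0 = 4, c_1 = 4, c_2 = 3


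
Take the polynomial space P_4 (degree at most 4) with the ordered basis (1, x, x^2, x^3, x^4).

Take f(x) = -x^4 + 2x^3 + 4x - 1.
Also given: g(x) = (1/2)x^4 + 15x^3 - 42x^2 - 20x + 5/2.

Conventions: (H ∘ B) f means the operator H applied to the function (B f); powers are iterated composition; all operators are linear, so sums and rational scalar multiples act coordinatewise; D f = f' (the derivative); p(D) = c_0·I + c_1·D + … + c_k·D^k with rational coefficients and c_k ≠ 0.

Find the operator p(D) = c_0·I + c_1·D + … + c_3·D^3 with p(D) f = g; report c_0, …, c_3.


D^0 f = -x^4 + 2x^3 + 4x - 1
D^1 f = -4x^3 + 6x^2 + 4
D^2 f = -12x^2 + 12x
D^3 f = -24x + 12
matching coefficients of g against c_0 f + c_1 Df + … from the top degree down determines the c_i
solution: c_0 = -1/2, c_1 = -4, c_2 = 3/2, c_3 = 3/2

c_0 = -1/2, c_1 = -4, c_2 = 3/2, c_3 = 3/2


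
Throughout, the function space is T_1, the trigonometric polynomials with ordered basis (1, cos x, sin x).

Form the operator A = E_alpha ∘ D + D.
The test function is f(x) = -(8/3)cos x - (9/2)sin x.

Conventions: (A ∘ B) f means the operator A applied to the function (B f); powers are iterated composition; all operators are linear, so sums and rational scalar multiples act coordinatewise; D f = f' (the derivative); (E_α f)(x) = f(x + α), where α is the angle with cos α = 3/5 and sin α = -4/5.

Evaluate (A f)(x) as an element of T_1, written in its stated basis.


the result is g(x) = -(28/3)cos x + (2/3)sin x

D f = -(9/2)cos x + (8/3)sin x
E_alpha D f = -(29/6)cos x - 2sin x
D f = -(9/2)cos x + (8/3)sin x
(E_alpha ∘ D + D) f = -(28/3)cos x + (2/3)sin x


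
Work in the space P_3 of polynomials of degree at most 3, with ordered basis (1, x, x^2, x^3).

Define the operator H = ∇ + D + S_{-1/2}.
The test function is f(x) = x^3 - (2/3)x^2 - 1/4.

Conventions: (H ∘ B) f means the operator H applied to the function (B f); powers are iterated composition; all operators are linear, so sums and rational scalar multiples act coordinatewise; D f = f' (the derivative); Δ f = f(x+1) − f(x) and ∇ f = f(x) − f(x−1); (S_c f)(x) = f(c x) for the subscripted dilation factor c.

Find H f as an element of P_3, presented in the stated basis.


the result is g(x) = -(1/8)x^3 + (35/6)x^2 - (17/3)x + 17/12

∇ f = 3x^2 - (13/3)x + 5/3
D f = 3x^2 - (4/3)x
S_{-1/2} f = -(1/8)x^3 - (1/6)x^2 - 1/4
(∇ + D + S_{-1/2}) f = -(1/8)x^3 + (35/6)x^2 - (17/3)x + 17/12


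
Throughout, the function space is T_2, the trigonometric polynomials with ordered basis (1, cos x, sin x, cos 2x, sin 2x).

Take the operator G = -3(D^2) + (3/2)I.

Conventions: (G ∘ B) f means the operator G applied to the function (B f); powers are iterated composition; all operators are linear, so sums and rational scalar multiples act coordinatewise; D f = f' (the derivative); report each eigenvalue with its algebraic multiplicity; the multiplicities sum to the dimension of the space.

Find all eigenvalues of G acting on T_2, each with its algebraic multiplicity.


image of 1: 3/2
image of cos x: (9/2)cos x
image of sin x: (9/2)sin x
image of cos 2x: (27/2)cos 2x
image of sin 2x: (27/2)sin 2x
the matrix is diagonal; its diagonal is (3/2, 9/2, 9/2, 27/2, 27/2)
for a triangular matrix the eigenvalues are the diagonal entries, with algebraic multiplicity their repetition count

λ = 3/2 (multiplicity 1), λ = 9/2 (multiplicity 2), λ = 27/2 (multiplicity 2)


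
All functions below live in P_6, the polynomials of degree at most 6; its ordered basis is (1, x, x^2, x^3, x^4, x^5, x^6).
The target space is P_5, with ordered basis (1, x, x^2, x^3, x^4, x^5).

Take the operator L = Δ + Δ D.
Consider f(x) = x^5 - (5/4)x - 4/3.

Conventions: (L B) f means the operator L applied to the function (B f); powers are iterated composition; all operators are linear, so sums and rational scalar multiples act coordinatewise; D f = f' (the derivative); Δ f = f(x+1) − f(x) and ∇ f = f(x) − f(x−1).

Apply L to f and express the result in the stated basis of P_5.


Δ f = 5x^4 + 10x^3 + 10x^2 + 5x - 1/4
D f = 5x^4 - 5/4
Δ D f = 20x^3 + 30x^2 + 20x + 5
(Δ + Δ D) f = 5x^4 + 30x^3 + 40x^2 + 25x + 19/4

the result is g(x) = 5x^4 + 30x^3 + 40x^2 + 25x + 19/4


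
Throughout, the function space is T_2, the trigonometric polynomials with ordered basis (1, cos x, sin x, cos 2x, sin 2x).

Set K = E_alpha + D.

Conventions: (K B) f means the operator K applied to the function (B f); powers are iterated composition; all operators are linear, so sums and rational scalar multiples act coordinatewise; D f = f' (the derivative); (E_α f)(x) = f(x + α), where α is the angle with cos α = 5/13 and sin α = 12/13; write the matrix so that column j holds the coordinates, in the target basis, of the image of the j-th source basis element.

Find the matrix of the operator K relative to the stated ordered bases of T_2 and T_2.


image of 1: 1
image of cos x: (5/13)cos x - (25/13)sin x
image of sin x: (25/13)cos x + (5/13)sin x
image of cos 2x: -(119/169)cos 2x - (458/169)sin 2x
image of sin 2x: (458/169)cos 2x - (119/169)sin 2x
each image's coordinates form column j of the matrix

the matrix is [[1, 0, 0, 0, 0]; [0, 5/13, 25/13, 0, 0]; [0, -25/13, 5/13, 0, 0]; [0, 0, 0, -119/169, 458/169]; [0, 0, 0, -458/169, -119/169]] (rows listed top to bottom)


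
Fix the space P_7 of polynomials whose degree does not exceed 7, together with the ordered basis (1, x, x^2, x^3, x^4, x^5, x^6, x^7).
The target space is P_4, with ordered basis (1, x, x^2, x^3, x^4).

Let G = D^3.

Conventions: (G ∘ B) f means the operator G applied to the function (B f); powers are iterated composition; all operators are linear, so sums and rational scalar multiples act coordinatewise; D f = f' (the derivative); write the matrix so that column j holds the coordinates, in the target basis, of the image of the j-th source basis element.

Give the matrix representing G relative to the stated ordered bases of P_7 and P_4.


image of 1: 0
image of x: 0
image of x^2: 0
image of x^3: 6
image of x^4: 24x
image of x^5: 60x^2
image of x^6: 120x^3
image of x^7: 210x^4
each image's coordinates form column j of the matrix

the matrix is [[0, 0, 0, 6, 0, 0, 0, 0]; [0, 0, 0, 0, 24, 0, 0, 0]; [0, 0, 0, 0, 0, 60, 0, 0]; [0, 0, 0, 0, 0, 0, 120, 0]; [0, 0, 0, 0, 0, 0, 0, 210]] (rows listed top to bottom)


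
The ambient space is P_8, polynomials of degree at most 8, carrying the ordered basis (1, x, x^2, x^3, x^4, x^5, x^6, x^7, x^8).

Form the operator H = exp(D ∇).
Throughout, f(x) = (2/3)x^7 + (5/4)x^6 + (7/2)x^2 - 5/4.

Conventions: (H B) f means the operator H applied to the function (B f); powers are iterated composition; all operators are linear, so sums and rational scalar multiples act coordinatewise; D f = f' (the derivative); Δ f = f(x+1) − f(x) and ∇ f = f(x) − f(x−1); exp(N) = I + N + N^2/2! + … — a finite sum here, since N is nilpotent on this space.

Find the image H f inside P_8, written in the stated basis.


g(x) = (2/3)x^7 + (5/4)x^6 + 28x^5 - (65/2)x^4 + (895/3)x^3 - (1213/2)x^2 + (2161/2)x - 10067/12

order-1 term: 28x^5 - (65/2)x^4 + (55/3)x^3 + 5x^2 - (19/2)x + 59/6
order-2 term: 280x^3 - 615x^2 + 530x - 315/2
order-3 term: 560x - 690
the series for exp(D ∇) f terminates at order 3
exp(D ∇) f = (2/3)x^7 + (5/4)x^6 + 28x^5 - (65/2)x^4 + (895/3)x^3 - (1213/2)x^2 + (2161/2)x - 10067/12


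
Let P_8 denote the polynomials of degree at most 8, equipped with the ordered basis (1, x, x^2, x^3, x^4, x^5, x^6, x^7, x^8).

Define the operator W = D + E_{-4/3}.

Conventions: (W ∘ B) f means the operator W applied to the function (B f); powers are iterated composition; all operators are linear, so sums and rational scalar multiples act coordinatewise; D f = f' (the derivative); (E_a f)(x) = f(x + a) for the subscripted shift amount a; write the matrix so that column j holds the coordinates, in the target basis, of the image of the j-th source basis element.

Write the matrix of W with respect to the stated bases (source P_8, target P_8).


image of 1: 1
image of x: x - 1/3
image of x^2: x^2 - (2/3)x + 16/9
image of x^3: x^3 - x^2 + (16/3)x - 64/27
image of x^4: x^4 - (4/3)x^3 + (32/3)x^2 - (256/27)x + 256/81
image of x^5: x^5 - (5/3)x^4 + (160/9)x^3 - (640/27)x^2 + (1280/81)x - 1024/243
image of x^6: x^6 - 2x^5 + (80/3)x^4 - (1280/27)x^3 + (1280/27)x^2 - (2048/81)x + 4096/729
image of x^7: x^7 - (7/3)x^6 + (112/3)x^5 - (2240/27)x^4 + (8960/81)x^3 - (7168/81)x^2 + (28672/729)x - 16384/2187
image of x^8: x^8 - (8/3)x^7 + (448/9)x^6 - (3584/27)x^5 + (17920/81)x^4 - (57344/243)x^3 + (114688/729)x^2 - (131072/2187)x + 65536/6561
each image's coordinates form column j of the matrix

the matrix is [[1, -1/3, 16/9, -64/27, 256/81, -1024/243, 4096/729, -16384/2187, 65536/6561]; [0, 1, -2/3, 16/3, -256/27, 1280/81, -2048/81, 28672/729, -131072/2187]; [0, 0, 1, -1, 32/3, -640/27, 1280/27, -7168/81, 114688/729]; [0, 0, 0, 1, -4/3, 160/9, -1280/27, 8960/81, -57344/243]; [0, 0, 0, 0, 1, -5/3, 80/3, -2240/27, 17920/81]; [0, 0, 0, 0, 0, 1, -2, 112/3, -3584/27]; [0, 0, 0, 0, 0, 0, 1, -7/3, 448/9]; [0, 0, 0, 0, 0, 0, 0, 1, -8/3]; [0, 0, 0, 0, 0, 0, 0, 0, 1]] (rows listed top to bottom)


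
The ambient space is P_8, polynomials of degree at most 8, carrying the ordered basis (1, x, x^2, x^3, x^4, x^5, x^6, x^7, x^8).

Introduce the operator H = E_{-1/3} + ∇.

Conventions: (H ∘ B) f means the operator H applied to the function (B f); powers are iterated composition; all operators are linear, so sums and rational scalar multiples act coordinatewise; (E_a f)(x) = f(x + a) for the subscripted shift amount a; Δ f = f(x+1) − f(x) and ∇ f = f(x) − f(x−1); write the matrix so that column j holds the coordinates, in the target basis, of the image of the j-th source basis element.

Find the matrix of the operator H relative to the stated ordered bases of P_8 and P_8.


image of 1: 1
image of x: x + 2/3
image of x^2: x^2 + (4/3)x - 8/9
image of x^3: x^3 + 2x^2 - (8/3)x + 26/27
image of x^4: x^4 + (8/3)x^3 - (16/3)x^2 + (104/27)x - 80/81
image of x^5: x^5 + (10/3)x^4 - (80/9)x^3 + (260/27)x^2 - (400/81)x + 242/243
image of x^6: x^6 + 4x^5 - (40/3)x^4 + (520/27)x^3 - (400/27)x^2 + (484/81)x - 728/729
image of x^7: x^7 + (14/3)x^6 - (56/3)x^5 + (910/27)x^4 - (2800/81)x^3 + (1694/81)x^2 - (5096/729)x + 2186/2187
image of x^8: x^8 + (16/3)x^7 - (224/9)x^6 + (1456/27)x^5 - (5600/81)x^4 + (13552/243)x^3 - (20384/729)x^2 + (17488/2187)x - 6560/6561
each image's coordinates form column j of the matrix

the matrix is [[1, 2/3, -8/9, 26/27, -80/81, 242/243, -728/729, 2186/2187, -6560/6561]; [0, 1, 4/3, -8/3, 104/27, -400/81, 484/81, -5096/729, 17488/2187]; [0, 0, 1, 2, -16/3, 260/27, -400/27, 1694/81, -20384/729]; [0, 0, 0, 1, 8/3, -80/9, 520/27, -2800/81, 13552/243]; [0, 0, 0, 0, 1, 10/3, -40/3, 910/27, -5600/81]; [0, 0, 0, 0, 0, 1, 4, -56/3, 1456/27]; [0, 0, 0, 0, 0, 0, 1, 14/3, -224/9]; [0, 0, 0, 0, 0, 0, 0, 1, 16/3]; [0, 0, 0, 0, 0, 0, 0, 0, 1]] (rows listed top to bottom)


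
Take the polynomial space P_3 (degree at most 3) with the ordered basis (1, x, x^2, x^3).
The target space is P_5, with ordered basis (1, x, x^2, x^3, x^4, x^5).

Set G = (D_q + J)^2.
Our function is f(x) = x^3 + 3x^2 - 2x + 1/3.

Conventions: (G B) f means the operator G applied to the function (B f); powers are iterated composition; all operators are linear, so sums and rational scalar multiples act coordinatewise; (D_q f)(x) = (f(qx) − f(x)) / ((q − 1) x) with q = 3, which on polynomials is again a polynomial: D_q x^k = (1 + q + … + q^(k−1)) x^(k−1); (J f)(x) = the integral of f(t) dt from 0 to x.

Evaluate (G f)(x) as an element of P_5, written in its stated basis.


g(x) = (1/20)x^5 + (1/4)x^4 + 14x^3 + (115/6)x^2 + 46x + 37/3

D_q f = 13x^2 + 12x - 2
J f = (1/4)x^4 + x^3 - x^2 + (1/3)x
(D_q + J) f = (1/4)x^4 + x^3 + 12x^2 + (37/3)x - 2
D_q (D_q + J) f = 10x^3 + 13x^2 + 48x + 37/3
J (D_q + J) f = (1/20)x^5 + (1/4)x^4 + 4x^3 + (37/6)x^2 - 2x
(D_q + J) (D_q + J) f = (1/20)x^5 + (1/4)x^4 + 14x^3 + (115/6)x^2 + 46x + 37/3


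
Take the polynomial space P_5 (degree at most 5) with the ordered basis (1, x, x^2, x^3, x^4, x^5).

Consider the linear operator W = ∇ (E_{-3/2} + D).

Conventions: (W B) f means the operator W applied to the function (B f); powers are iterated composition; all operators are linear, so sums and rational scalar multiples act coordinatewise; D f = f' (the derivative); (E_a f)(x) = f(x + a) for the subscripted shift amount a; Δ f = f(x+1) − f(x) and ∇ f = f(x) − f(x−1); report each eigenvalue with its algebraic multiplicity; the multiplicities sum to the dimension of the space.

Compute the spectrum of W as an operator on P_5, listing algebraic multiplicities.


λ = 0 (multiplicity 6)

image of 1: 0
image of x: 1
image of x^2: 2x - 2
image of x^3: 3x^2 - 6x + 37/4
image of x^4: 4x^3 - 12x^2 + 37x - 30
image of x^5: 5x^4 - 20x^3 + (185/2)x^2 - 150x + 1361/16
the matrix is upper triangular; its diagonal is (0, 0, 0, 0, 0, 0)
for a triangular matrix the eigenvalues are the diagonal entries, with algebraic multiplicity their repetition count


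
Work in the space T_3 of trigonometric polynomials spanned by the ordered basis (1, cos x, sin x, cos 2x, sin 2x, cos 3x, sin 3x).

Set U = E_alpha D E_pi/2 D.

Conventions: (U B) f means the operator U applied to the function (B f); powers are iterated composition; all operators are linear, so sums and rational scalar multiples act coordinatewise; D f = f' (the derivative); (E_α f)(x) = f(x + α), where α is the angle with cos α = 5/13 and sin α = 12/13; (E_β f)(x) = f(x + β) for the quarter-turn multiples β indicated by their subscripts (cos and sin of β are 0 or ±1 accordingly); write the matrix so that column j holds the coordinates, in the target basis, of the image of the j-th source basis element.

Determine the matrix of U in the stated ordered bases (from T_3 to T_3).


image of 1: 0
image of cos x: (12/13)cos x + (5/13)sin x
image of sin x: -(5/13)cos x + (12/13)sin x
image of cos 2x: -(476/169)cos 2x - (480/169)sin 2x
image of sin 2x: (480/169)cos 2x - (476/169)sin 2x
image of cos 3x: (7452/2197)cos 3x + (18315/2197)sin 3x
image of sin 3x: -(18315/2197)cos 3x + (7452/2197)sin 3x
each image's coordinates form column j of the matrix

the matrix is [[0, 0, 0, 0, 0, 0, 0]; [0, 12/13, -5/13, 0, 0, 0, 0]; [0, 5/13, 12/13, 0, 0, 0, 0]; [0, 0, 0, -476/169, 480/169, 0, 0]; [0, 0, 0, -480/169, -476/169, 0, 0]; [0, 0, 0, 0, 0, 7452/2197, -18315/2197]; [0, 0, 0, 0, 0, 18315/2197, 7452/2197]] (rows listed top to bottom)


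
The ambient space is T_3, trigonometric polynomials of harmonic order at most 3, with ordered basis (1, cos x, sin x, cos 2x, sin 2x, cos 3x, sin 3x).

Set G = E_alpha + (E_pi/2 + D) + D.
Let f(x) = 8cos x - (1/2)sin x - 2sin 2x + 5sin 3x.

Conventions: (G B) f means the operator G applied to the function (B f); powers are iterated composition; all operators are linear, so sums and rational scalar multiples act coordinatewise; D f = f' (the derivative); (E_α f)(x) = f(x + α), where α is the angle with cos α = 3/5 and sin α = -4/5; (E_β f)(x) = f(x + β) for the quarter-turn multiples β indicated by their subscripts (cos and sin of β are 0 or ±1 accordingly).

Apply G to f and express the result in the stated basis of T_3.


E_alpha f = (26/5)cos x + (61/10)sin x + (48/25)cos 2x + (14/25)sin 2x - (44/25)cos 3x - (117/25)sin 3x
E_pi/2 f = -(1/2)cos x - 8sin x + 2sin 2x - 5cos 3x
D f = -(1/2)cos x - 8sin x - 4cos 2x + 15cos 3x
(E_pi/2 + D) f = -cos x - 16sin x - 4cos 2x + 2sin 2x + 10cos 3x
D f = -(1/2)cos x - 8sin x - 4cos 2x + 15cos 3x
(E_alpha + (E_pi/2 + D) + D) f = (37/10)cos x - (179/10)sin x - (152/25)cos 2x + (64/25)sin 2x + (581/25)cos 3x - (117/25)sin 3x

the result is g(x) = (37/10)cos x - (179/10)sin x - (152/25)cos 2x + (64/25)sin 2x + (581/25)cos 3x - (117/25)sin 3x


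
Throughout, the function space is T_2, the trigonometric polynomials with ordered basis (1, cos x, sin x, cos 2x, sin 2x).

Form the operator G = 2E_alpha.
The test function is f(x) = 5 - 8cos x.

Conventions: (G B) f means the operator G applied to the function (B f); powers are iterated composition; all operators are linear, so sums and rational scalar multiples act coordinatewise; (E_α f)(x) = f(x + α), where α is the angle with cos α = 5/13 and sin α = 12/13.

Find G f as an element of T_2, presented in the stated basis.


E_alpha f = 5 - (40/13)cos x + (96/13)sin x
(2E_alpha) f = 10 - (80/13)cos x + (192/13)sin x

g(x) = 10 - (80/13)cos x + (192/13)sin x


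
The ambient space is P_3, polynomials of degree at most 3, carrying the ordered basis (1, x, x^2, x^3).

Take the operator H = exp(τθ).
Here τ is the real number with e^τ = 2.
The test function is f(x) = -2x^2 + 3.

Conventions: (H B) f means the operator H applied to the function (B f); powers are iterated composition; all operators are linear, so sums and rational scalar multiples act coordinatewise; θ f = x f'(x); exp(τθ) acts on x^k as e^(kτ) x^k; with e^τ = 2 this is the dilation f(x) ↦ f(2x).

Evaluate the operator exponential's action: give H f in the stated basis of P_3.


exp(τθ) x^k = e^(kτ) x^k; with e^τ = 2 this sends x^k to 2^k x^k
x^2 ↦ 4 x^2
applying this coordinatewise to f: exp(τθ) f = -8x^2 + 3

the result is g(x) = -8x^2 + 3


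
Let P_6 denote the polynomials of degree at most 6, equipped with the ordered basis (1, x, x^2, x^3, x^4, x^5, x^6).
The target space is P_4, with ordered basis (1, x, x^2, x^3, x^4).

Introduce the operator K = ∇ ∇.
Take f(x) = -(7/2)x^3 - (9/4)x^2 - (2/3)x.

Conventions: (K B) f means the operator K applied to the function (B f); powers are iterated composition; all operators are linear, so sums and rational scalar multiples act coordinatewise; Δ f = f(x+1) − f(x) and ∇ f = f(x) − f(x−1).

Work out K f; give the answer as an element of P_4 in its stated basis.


∇ f = -(21/2)x^2 + 6x - 23/12
∇ ∇ f = -21x + 33/2

the result is g(x) = -21x + 33/2


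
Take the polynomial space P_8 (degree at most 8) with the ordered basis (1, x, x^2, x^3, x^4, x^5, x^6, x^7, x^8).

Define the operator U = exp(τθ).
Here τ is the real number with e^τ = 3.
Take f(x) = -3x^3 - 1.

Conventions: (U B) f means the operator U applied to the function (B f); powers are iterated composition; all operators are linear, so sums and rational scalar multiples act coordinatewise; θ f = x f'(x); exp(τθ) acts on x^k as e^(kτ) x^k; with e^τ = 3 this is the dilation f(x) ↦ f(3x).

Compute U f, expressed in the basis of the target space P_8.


exp(τθ) x^k = e^(kτ) x^k; with e^τ = 3 this sends x^k to 3^k x^k
x^3 ↦ 27 x^3
applying this coordinatewise to f: exp(τθ) f = -81x^3 - 1

the result is g(x) = -81x^3 - 1


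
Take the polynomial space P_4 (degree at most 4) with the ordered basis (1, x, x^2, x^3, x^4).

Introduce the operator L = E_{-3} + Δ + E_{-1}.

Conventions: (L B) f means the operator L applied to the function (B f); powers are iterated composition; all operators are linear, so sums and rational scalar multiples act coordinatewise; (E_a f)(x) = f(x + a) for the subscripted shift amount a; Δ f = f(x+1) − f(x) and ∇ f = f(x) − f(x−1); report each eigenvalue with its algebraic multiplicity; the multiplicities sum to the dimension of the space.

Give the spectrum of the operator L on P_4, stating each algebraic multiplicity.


λ = 2 (multiplicity 5)

image of 1: 2
image of x: 2x - 3
image of x^2: 2x^2 - 6x + 11
image of x^3: 2x^3 - 9x^2 + 33x - 27
image of x^4: 2x^4 - 12x^3 + 66x^2 - 108x + 83
the matrix is upper triangular; its diagonal is (2, 2, 2, 2, 2)
for a triangular matrix the eigenvalues are the diagonal entries, with algebraic multiplicity their repetition count


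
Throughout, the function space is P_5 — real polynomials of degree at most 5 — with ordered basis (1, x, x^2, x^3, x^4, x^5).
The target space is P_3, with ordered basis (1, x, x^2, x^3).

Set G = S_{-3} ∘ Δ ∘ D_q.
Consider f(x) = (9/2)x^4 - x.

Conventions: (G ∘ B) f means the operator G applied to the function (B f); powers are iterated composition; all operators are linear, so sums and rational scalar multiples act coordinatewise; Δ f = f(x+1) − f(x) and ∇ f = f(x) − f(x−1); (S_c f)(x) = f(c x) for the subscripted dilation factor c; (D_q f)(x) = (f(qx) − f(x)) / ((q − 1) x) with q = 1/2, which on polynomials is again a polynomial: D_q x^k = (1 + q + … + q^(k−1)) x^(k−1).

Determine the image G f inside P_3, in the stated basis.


D_q f = (135/16)x^3 - 1
Δ D_q f = (405/16)x^2 + (405/16)x + 135/16
S_{-3} (Δ ∘ D_q) f = (3645/16)x^2 - (1215/16)x + 135/16

the result is g(x) = (3645/16)x^2 - (1215/16)x + 135/16


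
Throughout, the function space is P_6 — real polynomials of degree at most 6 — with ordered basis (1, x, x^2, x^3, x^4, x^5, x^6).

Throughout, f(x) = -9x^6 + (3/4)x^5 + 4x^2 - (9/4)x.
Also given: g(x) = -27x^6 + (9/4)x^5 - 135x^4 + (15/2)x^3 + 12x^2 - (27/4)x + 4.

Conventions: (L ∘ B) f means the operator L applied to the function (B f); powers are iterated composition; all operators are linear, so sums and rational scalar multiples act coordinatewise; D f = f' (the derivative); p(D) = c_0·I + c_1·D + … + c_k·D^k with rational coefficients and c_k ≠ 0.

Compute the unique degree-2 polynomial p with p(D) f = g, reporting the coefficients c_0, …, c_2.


c_0 = 3, c_1 = 0, c_2 = 1/2

D^0 f = -9x^6 + (3/4)x^5 + 4x^2 - (9/4)x
D^1 f = -54x^5 + (15/4)x^4 + 8x - 9/4
D^2 f = -270x^4 + 15x^3 + 8
matching coefficients of g against c_0 f + c_1 Df + … from the top degree down determines the c_i
solution: c_0 = 3, c_1 = 0, c_2 = 1/2


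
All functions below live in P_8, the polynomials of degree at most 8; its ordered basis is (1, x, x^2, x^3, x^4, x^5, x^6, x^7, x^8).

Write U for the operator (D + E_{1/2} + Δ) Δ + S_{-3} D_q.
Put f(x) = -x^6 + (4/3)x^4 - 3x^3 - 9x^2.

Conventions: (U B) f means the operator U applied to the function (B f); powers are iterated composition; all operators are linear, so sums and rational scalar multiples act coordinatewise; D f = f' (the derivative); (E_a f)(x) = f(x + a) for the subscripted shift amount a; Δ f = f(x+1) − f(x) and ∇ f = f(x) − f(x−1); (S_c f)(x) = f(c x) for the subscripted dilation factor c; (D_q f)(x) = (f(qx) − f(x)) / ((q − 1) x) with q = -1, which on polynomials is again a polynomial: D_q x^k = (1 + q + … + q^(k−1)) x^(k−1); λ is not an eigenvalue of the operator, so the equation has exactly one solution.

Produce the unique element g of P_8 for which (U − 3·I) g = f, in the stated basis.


write g with unknown coordinates in the stated basis and equate coefficients in (U − 3·I) g = f
solving from the highest basis element down gives g = (1/3)x^6 + (2/3)x^5 + (86/3)x^4 + (718/9)x^3 + (2195/3)x^2 + (107179/72)x + 326111/108
check: U g = 2x^5 + (262/3)x^4 + (709/3)x^3 + 2186x^2 + (107179/24)x + 326111/36
so U g − 3·g = -x^6 + (4/3)x^4 - 3x^3 - 9x^2 = f ✓

g(x) = (1/3)x^6 + (2/3)x^5 + (86/3)x^4 + (718/9)x^3 + (2195/3)x^2 + (107179/72)x + 326111/108


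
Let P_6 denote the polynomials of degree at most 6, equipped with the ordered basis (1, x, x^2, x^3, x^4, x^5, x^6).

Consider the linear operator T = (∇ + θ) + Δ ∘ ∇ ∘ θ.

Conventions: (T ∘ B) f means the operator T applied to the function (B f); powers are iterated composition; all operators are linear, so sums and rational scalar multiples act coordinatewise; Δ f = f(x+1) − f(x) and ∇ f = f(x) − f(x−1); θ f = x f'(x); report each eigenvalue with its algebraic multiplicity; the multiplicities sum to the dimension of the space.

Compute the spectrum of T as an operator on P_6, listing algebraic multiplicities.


image of 1: 0
image of x: x + 1
image of x^2: 2x^2 + 2x + 3
image of x^3: 3x^3 + 3x^2 + 15x + 1
image of x^4: 4x^4 + 4x^3 + 42x^2 + 4x + 7
image of x^5: 5x^5 + 5x^4 + 90x^3 + 10x^2 + 45x + 1
image of x^6: 6x^6 + 6x^5 + 165x^4 + 20x^3 + 165x^2 + 6x + 11
the matrix is upper triangular; its diagonal is (0, 1, 2, 3, 4, 5, 6)
for a triangular matrix the eigenvalues are the diagonal entries, with algebraic multiplicity their repetition count

λ = 0 (multiplicity 1), λ = 1 (multiplicity 1), λ = 2 (multiplicity 1), λ = 3 (multiplicity 1), λ = 4 (multiplicity 1), λ = 5 (multiplicity 1), λ = 6 (multiplicity 1)


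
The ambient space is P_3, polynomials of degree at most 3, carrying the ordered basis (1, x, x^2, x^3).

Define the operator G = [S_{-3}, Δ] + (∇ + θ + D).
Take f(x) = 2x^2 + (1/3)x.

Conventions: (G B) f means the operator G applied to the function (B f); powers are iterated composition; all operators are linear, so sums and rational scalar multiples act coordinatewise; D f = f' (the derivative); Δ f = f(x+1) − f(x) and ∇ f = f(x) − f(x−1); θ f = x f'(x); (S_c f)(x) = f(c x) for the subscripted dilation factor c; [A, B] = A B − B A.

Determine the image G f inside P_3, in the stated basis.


Δ f = 4x + 7/3
S_{-3} Δ f = -12x + 7/3
S_{-3} f = 18x^2 - x
Δ S_{-3} f = 36x + 17
[S_{-3}, Δ] f = -48x - 44/3
∇ f = 4x - 5/3
θ f = 4x^2 + (1/3)x
D f = 4x + 1/3
(∇ + θ + D) f = 4x^2 + (25/3)x - 4/3
([S_{-3}, Δ] + (∇ + θ + D)) f = 4x^2 - (119/3)x - 16

g(x) = 4x^2 - (119/3)x - 16


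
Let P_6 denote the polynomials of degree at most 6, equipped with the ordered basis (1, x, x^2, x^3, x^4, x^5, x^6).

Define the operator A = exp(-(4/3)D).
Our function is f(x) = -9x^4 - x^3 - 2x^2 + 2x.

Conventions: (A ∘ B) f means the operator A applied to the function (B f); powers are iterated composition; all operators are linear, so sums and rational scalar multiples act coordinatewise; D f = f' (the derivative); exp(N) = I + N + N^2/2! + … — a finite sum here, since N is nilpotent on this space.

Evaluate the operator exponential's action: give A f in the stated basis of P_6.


the image equals g(x) = -9x^4 + 47x^3 - 94x^2 + (262/3)x - 872/27

order-1 term: 48x^3 + 4x^2 + (16/3)x - 8/3
order-2 term: -96x^2 - (16/3)x - 32/9
order-3 term: (256/3)x + 64/27
order-4 term: -256/9
the series for exp(-(4/3)D) f terminates at order 4
exp(-(4/3)D) f = -9x^4 + 47x^3 - 94x^2 + (262/3)x - 872/27


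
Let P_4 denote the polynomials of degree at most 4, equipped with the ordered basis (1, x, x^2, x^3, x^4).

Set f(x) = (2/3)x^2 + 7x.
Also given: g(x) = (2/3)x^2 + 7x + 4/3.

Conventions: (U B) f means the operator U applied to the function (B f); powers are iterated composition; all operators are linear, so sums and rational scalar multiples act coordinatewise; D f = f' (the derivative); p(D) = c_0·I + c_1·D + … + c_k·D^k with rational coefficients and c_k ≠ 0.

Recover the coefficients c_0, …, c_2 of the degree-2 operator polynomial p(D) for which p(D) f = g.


D^0 f = (2/3)x^2 + 7x
D^1 f = (4/3)x + 7
D^2 f = 4/3
matching coefficients of g against c_0 f + c_1 Df + … from the top degree down determines the c_i
solution: c_0 = 1, c_1 = 0, c_2 = 1

c_0 = 1, c_1 = 0, c_2 = 1


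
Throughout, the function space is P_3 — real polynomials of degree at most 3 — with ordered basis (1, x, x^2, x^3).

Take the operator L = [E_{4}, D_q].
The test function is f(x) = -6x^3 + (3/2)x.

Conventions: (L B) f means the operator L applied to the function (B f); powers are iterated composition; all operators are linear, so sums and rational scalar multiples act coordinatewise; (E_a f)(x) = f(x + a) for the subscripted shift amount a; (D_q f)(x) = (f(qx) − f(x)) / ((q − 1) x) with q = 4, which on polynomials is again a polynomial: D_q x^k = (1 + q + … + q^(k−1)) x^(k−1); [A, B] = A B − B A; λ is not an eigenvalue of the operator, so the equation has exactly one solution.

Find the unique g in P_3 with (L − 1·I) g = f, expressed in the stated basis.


the result is g(x) = 6x^3 + (1293/2)x + 1728

write g with unknown coordinates in the stated basis and equate coefficients in (L − 1·I) g = f
solving from the highest basis element down gives g = 6x^3 + (1293/2)x + 1728
check: L g = 648x + 1728
so L g − 1·g = -6x^3 + (3/2)x = f ✓


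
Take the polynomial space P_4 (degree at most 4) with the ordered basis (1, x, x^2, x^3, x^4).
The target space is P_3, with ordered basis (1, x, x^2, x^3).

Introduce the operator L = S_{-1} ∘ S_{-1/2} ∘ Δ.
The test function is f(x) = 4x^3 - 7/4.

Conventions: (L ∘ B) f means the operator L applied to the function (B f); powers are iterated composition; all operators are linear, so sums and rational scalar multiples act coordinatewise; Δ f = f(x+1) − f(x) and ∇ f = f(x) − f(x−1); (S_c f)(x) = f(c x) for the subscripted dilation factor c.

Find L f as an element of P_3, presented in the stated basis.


Δ f = 12x^2 + 12x + 4
S_{-1/2} Δ f = 3x^2 - 6x + 4
S_{-1} S_{-1/2} Δ f = 3x^2 + 6x + 4

g(x) = 3x^2 + 6x + 4


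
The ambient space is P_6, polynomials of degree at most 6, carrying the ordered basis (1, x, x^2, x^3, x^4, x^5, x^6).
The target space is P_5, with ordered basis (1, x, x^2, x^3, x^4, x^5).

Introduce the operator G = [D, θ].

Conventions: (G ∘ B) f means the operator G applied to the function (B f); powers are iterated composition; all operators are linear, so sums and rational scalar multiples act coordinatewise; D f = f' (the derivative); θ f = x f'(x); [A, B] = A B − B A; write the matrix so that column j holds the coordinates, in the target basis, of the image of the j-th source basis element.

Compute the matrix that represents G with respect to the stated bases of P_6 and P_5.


image of 1: 0
image of x: 1
image of x^2: 2x
image of x^3: 3x^2
image of x^4: 4x^3
image of x^5: 5x^4
image of x^6: 6x^5
each image's coordinates form column j of the matrix

the matrix is [[0, 1, 0, 0, 0, 0, 0]; [0, 0, 2, 0, 0, 0, 0]; [0, 0, 0, 3, 0, 0, 0]; [0, 0, 0, 0, 4, 0, 0]; [0, 0, 0, 0, 0, 5, 0]; [0, 0, 0, 0, 0, 0, 6]] (rows listed top to bottom)


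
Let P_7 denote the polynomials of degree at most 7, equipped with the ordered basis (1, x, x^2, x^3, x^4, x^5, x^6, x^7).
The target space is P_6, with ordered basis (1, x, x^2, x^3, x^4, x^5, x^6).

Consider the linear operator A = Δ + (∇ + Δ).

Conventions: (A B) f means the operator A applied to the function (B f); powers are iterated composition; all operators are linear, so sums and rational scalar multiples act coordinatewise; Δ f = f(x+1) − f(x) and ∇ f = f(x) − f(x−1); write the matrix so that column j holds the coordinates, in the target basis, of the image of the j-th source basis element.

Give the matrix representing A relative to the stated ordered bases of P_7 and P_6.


the matrix is [[0, 3, 1, 3, 1, 3, 1, 3]; [0, 0, 6, 3, 12, 5, 18, 7]; [0, 0, 0, 9, 6, 30, 15, 63]; [0, 0, 0, 0, 12, 10, 60, 35]; [0, 0, 0, 0, 0, 15, 15, 105]; [0, 0, 0, 0, 0, 0, 18, 21]; [0, 0, 0, 0, 0, 0, 0, 21]] (rows listed top to bottom)

image of 1: 0
image of x: 3
image of x^2: 6x + 1
image of x^3: 9x^2 + 3x + 3
image of x^4: 12x^3 + 6x^2 + 12x + 1
image of x^5: 15x^4 + 10x^3 + 30x^2 + 5x + 3
image of x^6: 18x^5 + 15x^4 + 60x^3 + 15x^2 + 18x + 1
image of x^7: 21x^6 + 21x^5 + 105x^4 + 35x^3 + 63x^2 + 7x + 3
each image's coordinates form column j of the matrix


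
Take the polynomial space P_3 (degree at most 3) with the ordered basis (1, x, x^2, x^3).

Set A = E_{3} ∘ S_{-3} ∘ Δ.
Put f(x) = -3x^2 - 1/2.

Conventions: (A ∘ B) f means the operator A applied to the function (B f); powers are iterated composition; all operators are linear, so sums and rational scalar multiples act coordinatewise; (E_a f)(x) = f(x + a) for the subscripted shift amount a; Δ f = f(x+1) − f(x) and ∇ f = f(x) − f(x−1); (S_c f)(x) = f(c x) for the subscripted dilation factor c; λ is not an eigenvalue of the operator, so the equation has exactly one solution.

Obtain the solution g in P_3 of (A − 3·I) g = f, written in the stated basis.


write g with unknown coordinates in the stated basis and equate coefficients in (A − 3·I) g = f
solving from the highest basis element down gives g = x^2 - 2x - 37/6
check: A g = -6x - 19
so A g − 3·g = -3x^2 - 1/2 = f ✓

the result is g(x) = x^2 - 2x - 37/6


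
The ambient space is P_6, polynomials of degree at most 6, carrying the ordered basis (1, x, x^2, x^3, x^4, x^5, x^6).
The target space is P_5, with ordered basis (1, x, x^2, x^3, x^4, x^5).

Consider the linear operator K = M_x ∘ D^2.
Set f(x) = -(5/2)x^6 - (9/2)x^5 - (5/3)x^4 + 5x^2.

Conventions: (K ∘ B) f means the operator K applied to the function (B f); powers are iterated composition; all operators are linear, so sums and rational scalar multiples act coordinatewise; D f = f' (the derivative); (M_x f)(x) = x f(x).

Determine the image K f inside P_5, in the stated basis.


D f = -15x^5 - (45/2)x^4 - (20/3)x^3 + 10x
D D f = -75x^4 - 90x^3 - 20x^2 + 10
M_x D^2 f = -75x^5 - 90x^4 - 20x^3 + 10x

the result is g(x) = -75x^5 - 90x^4 - 20x^3 + 10x


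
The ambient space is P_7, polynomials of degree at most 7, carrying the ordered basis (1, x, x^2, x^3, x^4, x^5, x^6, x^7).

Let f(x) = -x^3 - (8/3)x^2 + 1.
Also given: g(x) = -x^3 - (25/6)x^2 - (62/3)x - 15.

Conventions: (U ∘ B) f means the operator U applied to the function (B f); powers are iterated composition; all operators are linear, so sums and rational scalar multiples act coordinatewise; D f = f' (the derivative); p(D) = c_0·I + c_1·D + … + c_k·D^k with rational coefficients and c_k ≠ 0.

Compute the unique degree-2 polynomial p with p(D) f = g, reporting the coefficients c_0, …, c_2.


D^0 f = -x^3 - (8/3)x^2 + 1
D^1 f = -3x^2 - (16/3)x
D^2 f = -6x - 16/3
matching coefficients of g against c_0 f + c_1 Df + … from the top degree down determines the c_i
solution: c_0 = 1, c_1 = 1/2, c_2 = 3

p(D) = I + (1/2)·D + 3·D^2, i.e. c_0 = 1, c_1 = 1/2, c_2 = 3


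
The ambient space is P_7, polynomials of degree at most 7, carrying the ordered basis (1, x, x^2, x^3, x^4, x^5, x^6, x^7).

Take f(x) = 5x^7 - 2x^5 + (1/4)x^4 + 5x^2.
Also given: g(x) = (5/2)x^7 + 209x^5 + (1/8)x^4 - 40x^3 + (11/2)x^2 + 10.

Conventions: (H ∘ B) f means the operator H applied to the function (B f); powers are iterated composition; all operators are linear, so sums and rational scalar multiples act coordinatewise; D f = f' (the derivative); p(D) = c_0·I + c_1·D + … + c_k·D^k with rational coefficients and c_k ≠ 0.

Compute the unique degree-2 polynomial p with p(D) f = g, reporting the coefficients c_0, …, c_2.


c_0 = 1/2, c_1 = 0, c_2 = 1

D^0 f = 5x^7 - 2x^5 + (1/4)x^4 + 5x^2
D^1 f = 35x^6 - 10x^4 + x^3 + 10x
D^2 f = 210x^5 - 40x^3 + 3x^2 + 10
matching coefficients of g against c_0 f + c_1 Df + … from the top degree down determines the c_i
solution: c_0 = 1/2, c_1 = 0, c_2 = 1


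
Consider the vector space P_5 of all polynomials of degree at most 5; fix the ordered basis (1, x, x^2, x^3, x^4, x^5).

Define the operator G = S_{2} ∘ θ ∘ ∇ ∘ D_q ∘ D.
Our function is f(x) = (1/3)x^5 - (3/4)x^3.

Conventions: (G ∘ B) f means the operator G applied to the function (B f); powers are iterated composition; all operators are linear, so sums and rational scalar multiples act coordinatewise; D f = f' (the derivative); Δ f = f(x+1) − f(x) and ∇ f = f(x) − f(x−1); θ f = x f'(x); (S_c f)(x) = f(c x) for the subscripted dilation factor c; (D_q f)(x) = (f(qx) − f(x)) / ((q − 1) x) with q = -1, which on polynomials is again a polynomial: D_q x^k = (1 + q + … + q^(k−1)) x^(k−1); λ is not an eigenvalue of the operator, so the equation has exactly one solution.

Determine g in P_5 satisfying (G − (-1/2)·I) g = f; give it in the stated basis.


the result is g(x) = (2/3)x^5 - (3/2)x^3

write g with unknown coordinates in the stated basis and equate coefficients in (G − (-1/2)·I) g = f
solving from the highest basis element down gives g = (2/3)x^5 - (3/2)x^3
check: G g = 0
so G g − (-1/2)·g = (1/3)x^5 - (3/4)x^3 = f ✓


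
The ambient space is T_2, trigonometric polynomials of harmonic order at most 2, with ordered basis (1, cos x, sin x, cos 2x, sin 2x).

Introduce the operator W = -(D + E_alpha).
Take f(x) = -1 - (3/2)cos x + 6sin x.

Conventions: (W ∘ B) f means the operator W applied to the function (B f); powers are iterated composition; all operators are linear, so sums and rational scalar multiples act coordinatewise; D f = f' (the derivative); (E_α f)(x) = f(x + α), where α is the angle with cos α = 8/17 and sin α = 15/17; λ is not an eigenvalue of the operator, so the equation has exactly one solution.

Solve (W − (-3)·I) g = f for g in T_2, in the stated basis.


write g with unknown coordinates in the stated basis and equate coefficients in (W − (-3)·I) g = f
solving from the highest basis element down gives g = -1/2 + (255/338)cos x + (306/169)sin x
check: W g = 1/2 - (636/169)cos x + (96/169)sin x
so W g − (-3)·g = -1 - (3/2)cos x + 6sin x = f ✓

g(x) = -1/2 + (255/338)cos x + (306/169)sin x


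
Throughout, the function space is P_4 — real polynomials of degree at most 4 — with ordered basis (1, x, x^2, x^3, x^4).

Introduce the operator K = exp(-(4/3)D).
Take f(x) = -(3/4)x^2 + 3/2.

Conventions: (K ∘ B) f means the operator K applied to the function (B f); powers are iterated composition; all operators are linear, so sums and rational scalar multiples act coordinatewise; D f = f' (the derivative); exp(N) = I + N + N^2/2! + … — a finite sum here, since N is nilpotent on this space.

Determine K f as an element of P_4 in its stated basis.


g(x) = -(3/4)x^2 + 2x + 1/6

order-1 term: 2x
order-2 term: -4/3
the series for exp(-(4/3)D) f terminates at order 2
exp(-(4/3)D) f = -(3/4)x^2 + 2x + 1/6


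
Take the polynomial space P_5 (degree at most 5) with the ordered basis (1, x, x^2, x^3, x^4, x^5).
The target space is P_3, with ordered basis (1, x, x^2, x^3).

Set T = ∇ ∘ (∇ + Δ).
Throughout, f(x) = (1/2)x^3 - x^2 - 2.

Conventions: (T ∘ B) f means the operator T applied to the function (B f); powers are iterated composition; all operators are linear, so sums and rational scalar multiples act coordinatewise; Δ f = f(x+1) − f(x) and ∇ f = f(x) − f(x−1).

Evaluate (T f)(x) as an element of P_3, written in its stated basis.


the result is g(x) = 6x - 7

∇ f = (3/2)x^2 - (7/2)x + 3/2
Δ f = (3/2)x^2 - (1/2)x - 1/2
(∇ + Δ) f = 3x^2 - 4x + 1
∇ (∇ + Δ) f = 6x - 7


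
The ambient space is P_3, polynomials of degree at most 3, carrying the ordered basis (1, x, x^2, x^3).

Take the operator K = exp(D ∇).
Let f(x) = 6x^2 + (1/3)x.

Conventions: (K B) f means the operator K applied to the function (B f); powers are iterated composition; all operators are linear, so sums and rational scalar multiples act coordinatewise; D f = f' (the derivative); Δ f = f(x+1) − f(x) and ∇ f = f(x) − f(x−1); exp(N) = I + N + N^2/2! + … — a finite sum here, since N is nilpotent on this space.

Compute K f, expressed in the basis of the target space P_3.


g(x) = 6x^2 + (1/3)x + 12

order-1 term: 12
the series for exp(D ∇) f terminates at order 1
exp(D ∇) f = 6x^2 + (1/3)x + 12
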